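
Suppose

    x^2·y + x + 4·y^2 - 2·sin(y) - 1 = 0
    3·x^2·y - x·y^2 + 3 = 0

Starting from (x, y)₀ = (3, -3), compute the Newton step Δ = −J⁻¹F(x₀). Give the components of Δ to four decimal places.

(-0.5421, 1.5744)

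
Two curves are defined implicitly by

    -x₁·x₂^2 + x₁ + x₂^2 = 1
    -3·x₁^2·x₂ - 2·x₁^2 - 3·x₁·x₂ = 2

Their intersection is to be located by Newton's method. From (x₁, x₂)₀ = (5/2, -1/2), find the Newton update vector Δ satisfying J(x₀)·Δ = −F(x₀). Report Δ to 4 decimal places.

(-1.5103, 0.0052)

At (5/2, -1/2): F = (1.1250, -1.3750).
Jacobian J = [[-x₂^2 + 1, -2·x₁·x₂ + 2·x₂], [-6·x₁·x₂ - 4·x₁ - 3·x₂, -3·x₁^2 - 3·x₁]].
At the point, J = [[0.7500, 1.5000], [-1.0000, -26.2500]] (det J = -18.1875).
Solving J·Δ = −F gives Δ = (-1.5103, 0.0052).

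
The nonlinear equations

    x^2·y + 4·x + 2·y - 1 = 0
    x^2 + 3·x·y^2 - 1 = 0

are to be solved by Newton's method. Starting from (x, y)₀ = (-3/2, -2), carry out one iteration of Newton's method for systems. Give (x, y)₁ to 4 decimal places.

(-0.0340, -1.8025)

At (-3/2, -2): F = (-15.5000, -16.7500).
Jacobian J = [[2·x·y + 4, x^2 + 2], [2·x + 3·y^2, 6·x·y]].
At the point, J = [[10.0000, 4.2500], [9.0000, 18.0000]] (det J = 141.7500).
Solving J·Δ = −F gives Δ = (1.4660, 0.1975).
Then the next iterate is (x, y)₁ = (-0.0340, -1.8025).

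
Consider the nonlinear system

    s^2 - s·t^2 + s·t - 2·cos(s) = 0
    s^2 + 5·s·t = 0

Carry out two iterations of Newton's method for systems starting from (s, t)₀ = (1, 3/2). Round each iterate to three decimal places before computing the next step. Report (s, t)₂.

At (1, 3/2): F = (-0.83060, 8.500).
Jacobian J = [[2·s - t^2 + t + 2·sin(s), -2·s·t + s], [2·s + 5·t, 5·s]].
At the point, J = [[2.93294, -2.000], [9.500, 5.000]] (det J = 33.66471).
Solving J·Δ = −F gives Δ = (-0.382, -0.975).
Then the next iterate is (s, t)₁ = (0.618, 0.525).
Round to (0.618, 0.525) and repeat: F = (-1.09404, 2.00417), J = [[2.64419, -0.03090], [3.861, 3.090]].
Δ = (0.400, -1.149), so (s, t)₂ = (1.018, -0.624).

(1.018, -0.624)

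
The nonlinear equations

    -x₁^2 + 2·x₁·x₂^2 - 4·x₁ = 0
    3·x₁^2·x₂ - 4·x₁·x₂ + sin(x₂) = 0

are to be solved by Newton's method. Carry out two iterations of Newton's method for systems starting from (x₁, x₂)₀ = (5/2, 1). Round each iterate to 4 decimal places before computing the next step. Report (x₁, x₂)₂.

At (5/2, 1): F = (-11.2500, 9.591471).
Jacobian J = [[-2·x₁ + 2·x₂^2 - 4, 4·x₁·x₂], [6·x₁·x₂ - 4·x₂, 3·x₁^2 - 4·x₁ + cos(x₂)]].
At the point, J = [[-7.0000, 10.0000], [11.0000, 9.290302]] (det J = -175.032116).
Solving J·Δ = −F gives Δ = (-1.1451, 0.3234).
Then the next iterate is (x₁, x₂)₁ = (1.3549, 1.3234).
Round to (1.3549, 1.3234) and repeat: F = (-2.509444, 1.085565), J = [[-3.207025, 7.172299], [5.464848, 0.332542]].
Δ = (-0.2141, 0.2541), so (x₁, x₂)₂ = (1.1408, 1.5775).

(1.1408, 1.5775)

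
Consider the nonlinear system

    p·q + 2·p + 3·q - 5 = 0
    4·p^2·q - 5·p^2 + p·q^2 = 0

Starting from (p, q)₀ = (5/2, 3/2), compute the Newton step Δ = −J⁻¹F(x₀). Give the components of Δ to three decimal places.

(-2.745, 0.247)

At (5/2, 3/2): F = (8.250, 11.875).
Jacobian J = [[q + 2, p + 3], [8·p·q - 10·p + q^2, 4·p^2 + 2·p·q]].
At the point, J = [[3.500, 5.500], [7.250, 32.500]] (det J = 73.875).
Solving J·Δ = −F gives Δ = (-2.745, 0.247).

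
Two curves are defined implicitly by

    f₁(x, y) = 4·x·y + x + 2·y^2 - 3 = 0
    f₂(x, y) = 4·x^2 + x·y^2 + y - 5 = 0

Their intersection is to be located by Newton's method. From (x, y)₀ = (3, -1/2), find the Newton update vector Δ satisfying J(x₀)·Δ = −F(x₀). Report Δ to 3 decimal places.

(-1.254, 0.425)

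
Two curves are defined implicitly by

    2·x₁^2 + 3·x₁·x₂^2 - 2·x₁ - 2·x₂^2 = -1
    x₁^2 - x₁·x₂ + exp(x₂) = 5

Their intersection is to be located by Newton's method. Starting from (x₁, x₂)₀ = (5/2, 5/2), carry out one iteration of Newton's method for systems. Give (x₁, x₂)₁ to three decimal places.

At (5/2, 5/2): F = (42.875, 7.18249).
Jacobian J = [[4·x₁ + 3·x₂^2 - 2, 6·x₁·x₂ - 4·x₂], [2·x₁ - x₂, -x₁ + exp(x₂)]].
At the point, J = [[26.750, 27.500], [2.500, 9.68249]] (det J = 190.25671).
Solving J·Δ = −F gives Δ = (-1.144, -0.446).
Then the next iterate is (x₁, x₂)₁ = (1.356, 2.054).

(1.356, 2.054)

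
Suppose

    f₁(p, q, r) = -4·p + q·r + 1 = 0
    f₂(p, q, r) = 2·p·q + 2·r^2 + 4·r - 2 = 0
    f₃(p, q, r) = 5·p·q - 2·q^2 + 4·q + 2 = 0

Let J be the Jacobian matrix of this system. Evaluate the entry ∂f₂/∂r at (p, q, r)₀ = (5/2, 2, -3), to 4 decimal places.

-8.0000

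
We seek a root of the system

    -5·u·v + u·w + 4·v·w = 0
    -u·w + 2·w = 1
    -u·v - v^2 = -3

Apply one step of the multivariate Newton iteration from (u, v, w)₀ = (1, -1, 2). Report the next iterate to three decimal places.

(-2.500, -0.500, -6.000)

At (1, -1, 2): F = (-1.000, 1.000, 3.000).
Jacobian J = [[-5·v + w, -5·u + 4·w, u + 4·v], [-w, 0, -u + 2], [-v, -u - 2·v, 0]].
At the point, J = [[7.000, 3.000, -3.000], [-2.000, 0.000, 1.000], [1.000, 1.000, 0.000]] (det J = 2.000).
Solving J·Δ = −F gives Δ = (-3.500, 0.500, -8.000).
Then the next iterate is (u, v, w)₁ = (-2.500, -0.500, -6.000).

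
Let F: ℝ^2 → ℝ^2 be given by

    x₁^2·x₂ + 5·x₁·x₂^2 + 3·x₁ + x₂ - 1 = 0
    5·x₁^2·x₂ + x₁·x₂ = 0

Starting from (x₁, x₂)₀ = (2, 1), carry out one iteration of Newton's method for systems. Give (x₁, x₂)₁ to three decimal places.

(1.579, 0.402)

At (2, 1): F = (20.000, 22.000).
Jacobian J = [[2·x₁·x₂ + 5·x₂^2 + 3, x₁^2 + 10·x₁·x₂ + 1], [10·x₁·x₂ + x₂, 5·x₁^2 + x₁]].
At the point, J = [[12.000, 25.000], [21.000, 22.000]] (det J = -261.000).
Solving J·Δ = −F gives Δ = (-0.421, -0.598).
Then the next iterate is (x₁, x₂)₁ = (1.579, 0.402).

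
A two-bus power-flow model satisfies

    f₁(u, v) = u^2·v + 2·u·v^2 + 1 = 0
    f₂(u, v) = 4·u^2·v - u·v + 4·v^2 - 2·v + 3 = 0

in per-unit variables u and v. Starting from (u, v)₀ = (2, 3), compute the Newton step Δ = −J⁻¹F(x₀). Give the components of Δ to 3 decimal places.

At (2, 3): F = (49.000, 75.000).
Jacobian J = [[2·u·v + 2·v^2, u^2 + 4·u·v], [8·u·v - v, 4·u^2 - u + 8·v - 2]].
At the point, J = [[30.000, 28.000], [45.000, 36.000]] (det J = -180.000).
Solving J·Δ = −F gives Δ = (-1.867, 0.250).

(-1.867, 0.250)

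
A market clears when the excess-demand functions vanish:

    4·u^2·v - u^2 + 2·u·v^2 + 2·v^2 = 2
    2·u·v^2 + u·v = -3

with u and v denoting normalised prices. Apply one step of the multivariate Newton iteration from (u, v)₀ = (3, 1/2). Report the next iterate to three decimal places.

At (3, 1/2): F = (9.000, 6.000).
Jacobian J = [[8·u·v - 2·u + 2·v^2, 4·u^2 + 4·u·v + 4·v], [2·v^2 + v, 4·u·v + u]].
At the point, J = [[6.500, 44.000], [1.000, 9.000]] (det J = 14.500).
Solving J·Δ = −F gives Δ = (12.621, -2.069).
Then the next iterate is (u, v)₁ = (15.621, -1.569).

(15.621, -1.569)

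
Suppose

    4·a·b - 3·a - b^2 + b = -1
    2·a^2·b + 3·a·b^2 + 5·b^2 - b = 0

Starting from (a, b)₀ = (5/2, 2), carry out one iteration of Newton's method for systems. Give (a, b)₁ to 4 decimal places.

(0.1497, 2.0359)

At (5/2, 2): F = (11.5000, 73.0000).
Jacobian J = [[4·b - 3, 4·a - 2·b + 1], [4·a·b + 3·b^2, 2·a^2 + 6·a·b + 10·b - 1]].
At the point, J = [[5.0000, 7.0000], [32.0000, 61.5000]] (det J = 83.5000).
Solving J·Δ = −F gives Δ = (-2.3503, 0.0359).
Then the next iterate is (a, b)₁ = (0.1497, 2.0359).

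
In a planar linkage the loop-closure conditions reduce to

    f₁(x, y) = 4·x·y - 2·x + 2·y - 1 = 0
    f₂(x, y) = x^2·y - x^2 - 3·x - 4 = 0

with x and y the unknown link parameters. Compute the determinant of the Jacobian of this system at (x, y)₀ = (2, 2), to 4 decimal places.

J = [[4·y - 2, 4·x + 2], [2·x·y - 2·x - 3, x^2]].
At the point, J = [[6.0000, 10.0000], [1.0000, 4.0000]].
det J = 14.0000.

14.0000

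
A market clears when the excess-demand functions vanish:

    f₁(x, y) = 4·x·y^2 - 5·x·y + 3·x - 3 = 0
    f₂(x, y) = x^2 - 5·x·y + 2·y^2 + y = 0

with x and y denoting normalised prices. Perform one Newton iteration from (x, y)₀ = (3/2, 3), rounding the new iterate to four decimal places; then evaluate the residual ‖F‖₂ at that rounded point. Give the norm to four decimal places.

9.1543

At (3/2, 3): F = (33.0000, 0.7500).
Jacobian J = [[4·y^2 - 5·y + 3, 8·x·y - 5·x], [2·x - 5·y, -5·x + 4·y + 1]].
At the point, J = [[24.0000, 28.5000], [-12.0000, 5.5000]] (det J = 474.0000).
Solving J·Δ = −F gives Δ = (-0.3378, -0.8734).
Then the next iterate is (x, y)₁ = (1.1622, 2.1266).
Re-evaluating at (1.1622, 2.1266): F = (9.152789, 0.164491), so ‖F‖₂ = 9.1543.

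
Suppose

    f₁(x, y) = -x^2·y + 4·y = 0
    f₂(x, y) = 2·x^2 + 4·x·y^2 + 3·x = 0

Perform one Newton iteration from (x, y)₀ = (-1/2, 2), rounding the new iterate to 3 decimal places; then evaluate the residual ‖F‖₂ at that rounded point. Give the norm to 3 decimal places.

1.348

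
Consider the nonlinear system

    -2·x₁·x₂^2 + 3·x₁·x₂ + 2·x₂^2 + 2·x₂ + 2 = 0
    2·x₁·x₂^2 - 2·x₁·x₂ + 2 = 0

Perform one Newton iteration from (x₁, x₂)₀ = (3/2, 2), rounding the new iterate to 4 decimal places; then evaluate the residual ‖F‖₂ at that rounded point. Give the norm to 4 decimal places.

At (3/2, 2): F = (11.0000, 8.0000).
Jacobian J = [[-2·x₂^2 + 3·x₂, -4·x₁·x₂ + 3·x₁ + 4·x₂ + 2], [2·x₂^2 - 2·x₂, 4·x₁·x₂ - 2·x₁]].
At the point, J = [[-2.0000, 2.5000], [4.0000, 9.0000]] (det J = -28.0000).
Solving J·Δ = −F gives Δ = (2.8214, -2.1429).
Then the next iterate is (x₁, x₂)₁ = (4.3214, -0.1429).
Re-evaluating at (4.3214, -0.1429): F = (-0.274033, 3.411546), so ‖F‖₂ = 3.4225.

3.4225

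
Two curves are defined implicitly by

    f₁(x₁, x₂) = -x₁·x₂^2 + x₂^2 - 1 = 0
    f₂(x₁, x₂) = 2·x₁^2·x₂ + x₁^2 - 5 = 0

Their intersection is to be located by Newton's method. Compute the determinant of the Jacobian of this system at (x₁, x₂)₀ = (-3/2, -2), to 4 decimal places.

72.0000

J = [[-x₂^2, -2·x₁·x₂ + 2·x₂], [4·x₁·x₂ + 2·x₁, 2·x₁^2]].
At the point, J = [[-4.0000, -10.0000], [9.0000, 4.5000]].
det J = 72.0000.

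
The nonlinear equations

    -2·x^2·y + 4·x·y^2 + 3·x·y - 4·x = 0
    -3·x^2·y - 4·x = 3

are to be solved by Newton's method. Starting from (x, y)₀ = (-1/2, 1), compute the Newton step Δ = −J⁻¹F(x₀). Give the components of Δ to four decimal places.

(-0.9231, -1.1026)

At (-1/2, 1): F = (-2.0000, -1.7500).
Jacobian J = [[-4·x·y + 4·y^2 + 3·y - 4, -2·x^2 + 8·x·y + 3·x], [-6·x·y - 4, -3·x^2]].
At the point, J = [[5.0000, -6.0000], [-1.0000, -0.7500]] (det J = -9.7500).
Solving J·Δ = −F gives Δ = (-0.9231, -1.1026).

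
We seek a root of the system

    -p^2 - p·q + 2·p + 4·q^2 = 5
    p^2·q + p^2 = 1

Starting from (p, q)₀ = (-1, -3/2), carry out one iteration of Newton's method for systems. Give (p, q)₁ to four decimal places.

At (-1, -3/2): F = (-0.5000, -1.5000).
Jacobian J = [[-2·p - q + 2, -p + 8·q], [2·p·q + 2·p, p^2]].
At the point, J = [[5.5000, -11.0000], [1.0000, 1.0000]] (det J = 16.5000).
Solving J·Δ = −F gives Δ = (1.0303, 0.4697).
Then the next iterate is (p, q)₁ = (0.0303, -1.0303).

(0.0303, -1.0303)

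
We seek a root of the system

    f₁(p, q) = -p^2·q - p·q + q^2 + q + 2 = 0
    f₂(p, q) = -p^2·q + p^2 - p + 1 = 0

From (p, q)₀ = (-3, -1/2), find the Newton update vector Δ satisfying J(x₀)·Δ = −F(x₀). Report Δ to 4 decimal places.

(1.6600, 0.1000)

At (-3, -1/2): F = (4.7500, 17.5000).
Jacobian J = [[-2·p·q - q, -p^2 - p + 2·q + 1], [-2·p·q + 2·p - 1, -p^2]].
At the point, J = [[-2.5000, -6.0000], [-10.0000, -9.0000]] (det J = -37.5000).
Solving J·Δ = −F gives Δ = (1.6600, 0.1000).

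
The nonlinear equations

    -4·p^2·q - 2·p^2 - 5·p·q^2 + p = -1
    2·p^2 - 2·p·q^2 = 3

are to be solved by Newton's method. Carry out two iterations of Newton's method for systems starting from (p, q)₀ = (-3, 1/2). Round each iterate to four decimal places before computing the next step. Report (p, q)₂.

At (-3, 1/2): F = (-34.2500, 16.5000).
Jacobian J = [[-8·p·q - 4·p - 5·q^2 + 1, -4·p^2 - 10·p·q], [4·p - 2·q^2, -4·p·q]].
At the point, J = [[23.7500, -21.0000], [-12.5000, 6.0000]] (det J = -120.0000).
Solving J·Δ = −F gives Δ = (1.1750, -0.3021).
Then the next iterate is (p, q)₁ = (-1.8250, 0.1979).
Round to (-1.8250, 0.1979) and repeat: F = (-9.765398, 3.804200), J = [[10.993518, -9.710825], [-7.378329, 1.444670]].
Δ = (0.4095, -0.5421), so (p, q)₂ = (-1.4155, -0.3442).

(-1.4155, -0.3442)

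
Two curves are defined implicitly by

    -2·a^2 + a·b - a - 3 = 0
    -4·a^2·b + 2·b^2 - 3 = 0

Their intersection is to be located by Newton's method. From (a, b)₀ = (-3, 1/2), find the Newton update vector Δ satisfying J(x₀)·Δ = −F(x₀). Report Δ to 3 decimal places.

At (-3, 1/2): F = (-19.500, -20.500).
Jacobian J = [[-4·a + b - 1, a], [-8·a·b, -4·a^2 + 4·b]].
At the point, J = [[11.500, -3.000], [12.000, -34.000]] (det J = -355.000).
Solving J·Δ = −F gives Δ = (1.694, -0.005).

(1.694, -0.005)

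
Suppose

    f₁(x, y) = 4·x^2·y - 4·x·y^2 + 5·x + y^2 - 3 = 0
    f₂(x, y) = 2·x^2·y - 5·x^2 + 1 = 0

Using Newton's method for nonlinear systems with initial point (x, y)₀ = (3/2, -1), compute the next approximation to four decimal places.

At (3/2, -1): F = (-9.5000, -14.7500).
Jacobian J = [[8·x·y - 4·y^2 + 5, 4·x^2 - 8·x·y + 2·y], [4·x·y - 10·x, 2·x^2]].
At the point, J = [[-11.0000, 19.0000], [-21.0000, 4.5000]] (det J = 349.5000).
Solving J·Δ = −F gives Δ = (-0.6795, 0.1066).
Then the next iterate is (x, y)₁ = (0.8205, -0.8934).

(0.8205, -0.8934)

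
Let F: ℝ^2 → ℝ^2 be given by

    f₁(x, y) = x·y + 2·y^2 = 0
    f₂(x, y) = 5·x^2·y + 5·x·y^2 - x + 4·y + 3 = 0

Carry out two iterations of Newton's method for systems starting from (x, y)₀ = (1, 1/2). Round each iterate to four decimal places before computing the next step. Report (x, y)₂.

(2.2951, -0.4347)

At (1, 1/2): F = (1.0000, 7.7500).
Jacobian J = [[y, x + 4·y], [10·x·y + 5·y^2 - 1, 5·x^2 + 10·x·y + 4]].
At the point, J = [[0.5000, 3.0000], [5.2500, 14.0000]] (det J = -8.7500).
Solving J·Δ = −F gives Δ = (-1.0571, -0.1571).
Then the next iterate is (x, y)₁ = (-0.0571, 0.3429).
Round to (-0.0571, 0.3429) and repeat: F = (0.215581, 4.400721), J = [[0.3429, 1.3145], [-0.607894, 3.820506]].
Δ = (2.3522, -0.7776), so (x, y)₂ = (2.2951, -0.4347).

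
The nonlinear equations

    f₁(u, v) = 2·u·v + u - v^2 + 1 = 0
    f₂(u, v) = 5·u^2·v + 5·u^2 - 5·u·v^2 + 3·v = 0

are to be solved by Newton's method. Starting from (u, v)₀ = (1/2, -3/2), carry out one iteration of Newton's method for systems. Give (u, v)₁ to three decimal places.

At (1/2, -3/2): F = (-2.250, -10.750).
Jacobian J = [[2·v + 1, 2·u - 2·v], [10·u·v + 10·u - 5·v^2, 5·u^2 - 10·u·v + 3]].
At the point, J = [[-2.000, 4.000], [-13.750, 11.750]] (det J = 31.500).
Solving J·Δ = −F gives Δ = (-0.526, 0.300).
Then the next iterate is (u, v)₁ = (-0.026, -1.200).

(-0.026, -1.200)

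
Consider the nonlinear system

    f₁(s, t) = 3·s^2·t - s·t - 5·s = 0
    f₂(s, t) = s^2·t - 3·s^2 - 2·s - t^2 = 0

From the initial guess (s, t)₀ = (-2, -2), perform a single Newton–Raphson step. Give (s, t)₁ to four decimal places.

(-0.3810, -3.1429)

At (-2, -2): F = (-18.0000, -20.0000).
Jacobian J = [[6·s·t - t - 5, 3·s^2 - s], [2·s·t - 6·s - 2, s^2 - 2·t]].
At the point, J = [[21.0000, 14.0000], [18.0000, 8.0000]] (det J = -84.0000).
Solving J·Δ = −F gives Δ = (1.6190, -1.1429).
Then the next iterate is (s, t)₁ = (-0.3810, -3.1429).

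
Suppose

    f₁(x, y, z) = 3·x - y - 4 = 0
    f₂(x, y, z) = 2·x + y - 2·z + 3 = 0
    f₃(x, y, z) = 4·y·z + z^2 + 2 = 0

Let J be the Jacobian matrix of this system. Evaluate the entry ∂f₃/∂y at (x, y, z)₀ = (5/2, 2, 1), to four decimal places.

4.0000

∂f₃/∂y = 4·z.
At (5/2, 2, 1) this is 4.0000.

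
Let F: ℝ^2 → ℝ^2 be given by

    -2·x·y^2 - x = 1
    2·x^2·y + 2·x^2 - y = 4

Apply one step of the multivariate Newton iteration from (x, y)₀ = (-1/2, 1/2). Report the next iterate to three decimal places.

At (-1/2, 1/2): F = (-0.250, -3.750).
Jacobian J = [[-2·y^2 - 1, -4·x·y], [4·x·y + 4·x, 2·x^2 - 1]].
At the point, J = [[-1.500, 1.000], [-3.000, -0.500]] (det J = 3.750).
Solving J·Δ = −F gives Δ = (-1.033, -1.300).
Then the next iterate is (x, y)₁ = (-1.533, -0.800).

(-1.533, -0.800)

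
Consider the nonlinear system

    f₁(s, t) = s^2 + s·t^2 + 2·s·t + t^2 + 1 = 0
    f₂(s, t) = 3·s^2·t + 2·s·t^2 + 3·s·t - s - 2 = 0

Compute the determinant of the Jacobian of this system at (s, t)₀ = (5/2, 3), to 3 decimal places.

-721.000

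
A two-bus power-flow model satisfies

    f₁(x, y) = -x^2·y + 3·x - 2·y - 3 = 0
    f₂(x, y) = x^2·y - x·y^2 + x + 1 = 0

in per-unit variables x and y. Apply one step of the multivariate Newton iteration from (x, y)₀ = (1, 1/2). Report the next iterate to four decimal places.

(-0.2857, -0.8571)

At (1, 1/2): F = (-1.5000, 2.2500).
Jacobian J = [[-2·x·y + 3, -x^2 - 2], [2·x·y - y^2 + 1, x^2 - 2·x·y]].
At the point, J = [[2.0000, -3.0000], [1.7500, 0.0000]] (det J = 5.2500).
Solving J·Δ = −F gives Δ = (-1.2857, -1.3571).
Then the next iterate is (x, y)₁ = (-0.2857, -0.8571).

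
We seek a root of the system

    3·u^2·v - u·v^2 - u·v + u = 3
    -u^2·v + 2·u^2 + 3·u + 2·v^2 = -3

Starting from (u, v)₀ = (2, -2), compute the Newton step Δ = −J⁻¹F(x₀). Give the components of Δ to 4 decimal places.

(-5.8571, -6.5238)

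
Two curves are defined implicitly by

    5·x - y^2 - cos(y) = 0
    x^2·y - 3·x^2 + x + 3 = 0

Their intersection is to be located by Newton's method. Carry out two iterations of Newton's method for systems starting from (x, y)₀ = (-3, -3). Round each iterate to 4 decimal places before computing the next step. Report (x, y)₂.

(-0.0280, -2.7010)

At (-3, -3): F = (-23.010008, -54.0000).
Jacobian J = [[5, -2·y + sin(y)], [2·x·y - 6·x + 1, x^2]].
At the point, J = [[5.0000, 5.858880], [37.0000, 9.0000]] (det J = -171.778560).
Solving J·Δ = −F gives Δ = (0.6362, 3.3844).
Then the next iterate is (x, y)₁ = (-2.3638, 0.3844).
Round to (-2.3638, 0.3844) and repeat: F = (-12.893787, -13.978597), J = [[5.0000, -0.393797], [13.365511, 5.587550]].
Δ = (2.3358, -3.0854), so (x, y)₂ = (-0.0280, -2.7010).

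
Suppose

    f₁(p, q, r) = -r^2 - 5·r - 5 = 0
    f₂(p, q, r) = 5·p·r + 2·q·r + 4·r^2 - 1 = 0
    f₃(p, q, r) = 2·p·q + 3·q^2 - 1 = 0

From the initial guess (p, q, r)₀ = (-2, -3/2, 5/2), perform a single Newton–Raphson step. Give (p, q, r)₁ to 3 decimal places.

(-0.184, -1.015, 0.125)

At (-2, -3/2, 5/2): F = (-23.750, -8.500, 11.750).
Jacobian J = [[0, 0, -2·r - 5], [5·r, 2·r, 5·p + 2·q + 8·r], [2·q, 2·p + 6·q, 0]].
At the point, J = [[0.000, 0.000, -10.000], [12.500, 5.000, 7.000], [-3.000, -13.000, 0.000]] (det J = 1475.000).
Solving J·Δ = −F gives Δ = (1.816, 0.485, -2.375).
Then the next iterate is (p, q, r)₁ = (-0.184, -1.015, 0.125).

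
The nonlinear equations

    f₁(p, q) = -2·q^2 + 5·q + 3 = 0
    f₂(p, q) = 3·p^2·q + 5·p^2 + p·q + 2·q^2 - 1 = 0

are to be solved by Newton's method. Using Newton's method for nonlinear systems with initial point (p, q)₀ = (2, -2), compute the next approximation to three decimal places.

At (2, -2): F = (-15.000, -1.000).
Jacobian J = [[0, -4·q + 5], [6·p·q + 10·p + q, 3·p^2 + p + 4·q]].
At the point, J = [[0.000, 13.000], [-6.000, 6.000]] (det J = 78.000).
Solving J·Δ = −F gives Δ = (0.987, 1.154).
Then the next iterate is (p, q)₁ = (2.987, -0.846).

(2.987, -0.846)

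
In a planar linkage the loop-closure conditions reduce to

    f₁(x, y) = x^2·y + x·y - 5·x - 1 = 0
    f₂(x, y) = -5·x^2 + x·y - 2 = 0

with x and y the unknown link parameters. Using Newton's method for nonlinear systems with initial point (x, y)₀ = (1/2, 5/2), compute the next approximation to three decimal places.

At (1/2, 5/2): F = (-1.625, -2.000).
Jacobian J = [[2·x·y + y - 5, x^2 + x], [-10·x + y, x]].
At the point, J = [[0.000, 0.750], [-2.500, 0.500]] (det J = 1.875).
Solving J·Δ = −F gives Δ = (-0.367, 2.167).
Then the next iterate is (x, y)₁ = (0.133, 4.667).

(0.133, 4.667)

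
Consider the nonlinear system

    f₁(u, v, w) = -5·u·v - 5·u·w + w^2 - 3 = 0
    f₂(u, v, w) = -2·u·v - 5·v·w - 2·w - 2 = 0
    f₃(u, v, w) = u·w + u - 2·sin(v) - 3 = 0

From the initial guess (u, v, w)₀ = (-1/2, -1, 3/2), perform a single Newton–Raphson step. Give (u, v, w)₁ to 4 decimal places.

At (-1/2, -1, 3/2): F = (0.5000, 1.5000, -2.567058).
Jacobian J = [[-5·v - 5·w, -5·u, -5·u + 2·w], [-2·v, -2·u - 5·w, -5·v - 2], [w + 1, -2·cos(v), u]].
At the point, J = [[-2.5000, 2.5000, 5.5000], [2.0000, -6.5000, 3.0000], [2.5000, -1.080605, -0.5000]] (det J = 82.508815).
Solving J·Δ = −F gives Δ = (1.3916, 0.7513, 0.2001).
Then the next iterate is (u, v, w)₁ = (0.8916, -0.2487, 1.7001).

(0.8916, -0.2487, 1.7001)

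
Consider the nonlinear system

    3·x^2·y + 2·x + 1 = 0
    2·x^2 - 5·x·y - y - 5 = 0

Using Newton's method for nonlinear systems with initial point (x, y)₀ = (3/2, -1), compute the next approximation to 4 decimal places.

At (3/2, -1): F = (-2.7500, 8.0000).
Jacobian J = [[6·x·y + 2, 3·x^2], [4·x - 5·y, -5·x - 1]].
At the point, J = [[-7.0000, 6.7500], [11.0000, -8.5000]] (det J = -14.7500).
Solving J·Δ = −F gives Δ = (-2.0763, -1.7458).
Then the next iterate is (x, y)₁ = (-0.5763, -2.7458).

(-0.5763, -2.7458)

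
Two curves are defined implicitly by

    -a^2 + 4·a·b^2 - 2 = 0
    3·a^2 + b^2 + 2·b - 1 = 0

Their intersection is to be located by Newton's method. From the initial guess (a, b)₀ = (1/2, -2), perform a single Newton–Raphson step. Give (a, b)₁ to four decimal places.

At (1/2, -2): F = (5.7500, -0.2500).
Jacobian J = [[-2·a + 4·b^2, 8·a·b], [6·a, 2·b + 2]].
At the point, J = [[15.0000, -8.0000], [3.0000, -2.0000]] (det J = -6.0000).
Solving J·Δ = −F gives Δ = (-2.2500, -3.5000).
Then the next iterate is (a, b)₁ = (-1.7500, -5.5000).

(-1.7500, -5.5000)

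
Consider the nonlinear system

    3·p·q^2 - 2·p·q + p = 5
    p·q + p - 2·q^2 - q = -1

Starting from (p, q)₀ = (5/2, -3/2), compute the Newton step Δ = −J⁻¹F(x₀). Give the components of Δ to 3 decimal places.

(-1.117, 0.359)

At (5/2, -3/2): F = (21.875, -3.250).
Jacobian J = [[3·q^2 - 2·q + 1, 6·p·q - 2·p], [q + 1, p - 4·q - 1]].
At the point, J = [[10.750, -27.500], [-0.500, 7.500]] (det J = 66.875).
Solving J·Δ = −F gives Δ = (-1.117, 0.359).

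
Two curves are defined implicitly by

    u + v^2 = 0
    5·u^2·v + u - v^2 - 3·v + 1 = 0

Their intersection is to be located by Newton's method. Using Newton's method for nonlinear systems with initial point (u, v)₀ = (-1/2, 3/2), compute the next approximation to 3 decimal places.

(-0.826, 1.025)

At (-1/2, 3/2): F = (1.750, -4.375).
Jacobian J = [[1, 2·v], [10·u·v + 1, 5·u^2 - 2·v - 3]].
At the point, J = [[1.000, 3.000], [-6.500, -4.750]] (det J = 14.750).
Solving J·Δ = −F gives Δ = (-0.326, -0.475).
Then the next iterate is (u, v)₁ = (-0.826, 1.025).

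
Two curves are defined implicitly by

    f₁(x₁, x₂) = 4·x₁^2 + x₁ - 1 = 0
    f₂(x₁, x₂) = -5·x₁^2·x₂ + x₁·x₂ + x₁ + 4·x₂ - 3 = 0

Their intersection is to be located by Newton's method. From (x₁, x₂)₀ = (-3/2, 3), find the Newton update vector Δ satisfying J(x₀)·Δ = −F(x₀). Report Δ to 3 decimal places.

(0.591, -0.205)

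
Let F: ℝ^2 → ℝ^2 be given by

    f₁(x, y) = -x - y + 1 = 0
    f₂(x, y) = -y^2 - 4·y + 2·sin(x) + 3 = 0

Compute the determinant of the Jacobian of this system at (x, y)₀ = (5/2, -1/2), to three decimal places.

1.398

J = [[-1, -1], [2·cos(x), -2·y - 4]].
At the point, J = [[-1.000, -1.000], [-1.60229, -3.000]].
det J = 1.398.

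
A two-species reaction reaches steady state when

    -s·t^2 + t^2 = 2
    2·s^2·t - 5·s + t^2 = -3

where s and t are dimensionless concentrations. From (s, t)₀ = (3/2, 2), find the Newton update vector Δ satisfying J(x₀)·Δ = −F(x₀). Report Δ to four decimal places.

At (3/2, 2): F = (-4.0000, 8.5000).
Jacobian J = [[-t^2, -2·s·t + 2·t], [4·s·t - 5, 2·s^2 + 2·t]].
At the point, J = [[-4.0000, -2.0000], [7.0000, 8.5000]] (det J = -20.0000).
Solving J·Δ = −F gives Δ = (-0.8500, -0.3000).

(-0.8500, -0.3000)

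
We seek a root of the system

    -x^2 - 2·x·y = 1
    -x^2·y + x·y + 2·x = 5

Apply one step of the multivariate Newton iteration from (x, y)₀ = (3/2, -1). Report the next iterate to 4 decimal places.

At (3/2, -1): F = (-0.2500, -1.2500).
Jacobian J = [[-2·x - 2·y, -2·x], [-2·x·y + y + 2, -x^2 + x]].
At the point, J = [[-1.0000, -3.0000], [4.0000, -0.7500]] (det J = 12.7500).
Solving J·Δ = −F gives Δ = (0.2794, -0.1765).
Then the next iterate is (x, y)₁ = (1.7794, -1.1765).

(1.7794, -1.1765)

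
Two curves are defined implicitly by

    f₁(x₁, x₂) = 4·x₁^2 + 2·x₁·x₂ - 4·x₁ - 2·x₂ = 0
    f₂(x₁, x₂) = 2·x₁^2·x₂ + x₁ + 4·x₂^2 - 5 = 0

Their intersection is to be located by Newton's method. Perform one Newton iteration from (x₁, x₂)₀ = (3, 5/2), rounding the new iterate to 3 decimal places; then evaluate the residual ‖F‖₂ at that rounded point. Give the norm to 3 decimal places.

At (3, 5/2): F = (34.000, 68.000).
Jacobian J = [[8·x₁ + 2·x₂ - 4, 2·x₁ - 2], [4·x₁·x₂ + 1, 2·x₁^2 + 8·x₂]].
At the point, J = [[25.000, 4.000], [31.000, 38.000]] (det J = 826.000).
Solving J·Δ = −F gives Δ = (-1.235, -0.782).
Then the next iterate is (x₁, x₂)₁ = (1.765, 1.718).
Re-evaluating at (1.765, 1.718): F = (8.02944, 19.27501), so ‖F‖₂ = 20.881.

20.881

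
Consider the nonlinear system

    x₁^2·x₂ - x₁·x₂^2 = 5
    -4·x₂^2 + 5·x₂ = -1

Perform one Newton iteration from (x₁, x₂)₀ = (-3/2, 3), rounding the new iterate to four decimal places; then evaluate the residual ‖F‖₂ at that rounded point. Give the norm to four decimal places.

5.5357

At (-3/2, 3): F = (15.2500, -20.0000).
Jacobian J = [[2·x₁·x₂ - x₂^2, x₁^2 - 2·x₁·x₂], [0, -8·x₂ + 5]].
At the point, J = [[-18.0000, 11.2500], [0.0000, -19.0000]] (det J = 342.0000).
Solving J·Δ = −F gives Δ = (0.1893, -1.0526).
Then the next iterate is (x₁, x₂)₁ = (-1.3107, 1.9474).
Re-evaluating at (-1.3107, 1.9474): F = (3.316161, -4.432467), so ‖F‖₂ = 5.5357.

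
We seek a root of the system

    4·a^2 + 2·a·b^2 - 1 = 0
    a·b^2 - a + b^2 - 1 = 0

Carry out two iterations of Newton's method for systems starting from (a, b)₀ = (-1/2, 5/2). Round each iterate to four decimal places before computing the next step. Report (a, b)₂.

(0.3972, 0.5899)

At (-1/2, 5/2): F = (-6.2500, 2.6250).
Jacobian J = [[8·a + 2·b^2, 4·a·b], [b^2 - 1, 2·a·b + 2·b]].
At the point, J = [[8.5000, -5.0000], [5.2500, 2.5000]] (det J = 47.5000).
Solving J·Δ = −F gives Δ = (0.0526, -1.1605).
Then the next iterate is (a, b)₁ = (-0.4474, 1.3395).
Round to (-0.4474, 1.3395) and repeat: F = (-1.804837, 0.438908), J = [[0.009320, -2.397169], [0.794260, 1.480415]].
Δ = (0.8446, -0.7496), so (a, b)₂ = (0.3972, 0.5899).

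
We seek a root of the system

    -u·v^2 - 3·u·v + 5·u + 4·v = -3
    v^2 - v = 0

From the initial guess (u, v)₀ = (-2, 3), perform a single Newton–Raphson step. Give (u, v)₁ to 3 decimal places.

At (-2, 3): F = (41.000, 6.000).
Jacobian J = [[-v^2 - 3·v + 5, -2·u·v - 3·u + 4], [0, 2·v - 1]].
At the point, J = [[-13.000, 22.000], [0.000, 5.000]] (det J = -65.000).
Solving J·Δ = −F gives Δ = (1.123, -1.200).
Then the next iterate is (u, v)₁ = (-0.877, 1.800).

(-0.877, 1.800)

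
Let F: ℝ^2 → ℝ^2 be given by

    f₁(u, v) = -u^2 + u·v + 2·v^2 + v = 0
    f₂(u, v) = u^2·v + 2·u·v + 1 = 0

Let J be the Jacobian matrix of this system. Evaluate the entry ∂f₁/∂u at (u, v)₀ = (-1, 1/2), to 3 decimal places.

∂f₁/∂u = -2·u + v.
At (-1, 1/2) this is 2.500.

2.500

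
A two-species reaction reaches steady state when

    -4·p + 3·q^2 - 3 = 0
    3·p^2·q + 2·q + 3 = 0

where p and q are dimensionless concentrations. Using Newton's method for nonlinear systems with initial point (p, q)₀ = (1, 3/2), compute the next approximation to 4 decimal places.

(0.0520, 1.1064)

At (1, 3/2): F = (-0.2500, 10.5000).
Jacobian J = [[-4, 6·q], [6·p·q, 3·p^2 + 2]].
At the point, J = [[-4.0000, 9.0000], [9.0000, 5.0000]] (det J = -101.0000).
Solving J·Δ = −F gives Δ = (-0.9480, -0.3936).
Then the next iterate is (p, q)₁ = (0.0520, 1.1064).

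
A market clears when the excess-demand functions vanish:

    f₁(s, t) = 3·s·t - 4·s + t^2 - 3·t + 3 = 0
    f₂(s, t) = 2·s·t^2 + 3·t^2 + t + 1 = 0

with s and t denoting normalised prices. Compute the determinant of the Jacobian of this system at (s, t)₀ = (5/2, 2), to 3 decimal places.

-2.000

J = [[3·t - 4, 3·s + 2·t - 3], [2·t^2, 4·s·t + 6·t + 1]].
At the point, J = [[2.000, 8.500], [8.000, 33.000]].
det J = -2.000.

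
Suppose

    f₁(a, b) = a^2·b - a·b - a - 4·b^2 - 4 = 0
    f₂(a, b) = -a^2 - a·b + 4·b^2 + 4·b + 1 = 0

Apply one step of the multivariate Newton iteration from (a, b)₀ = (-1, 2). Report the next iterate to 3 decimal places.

(-0.667, 0.762)

At (-1, 2): F = (-15.000, 26.000).
Jacobian J = [[2·a·b - b - 1, a^2 - a - 8·b], [-2·a - b, -a + 8·b + 4]].
At the point, J = [[-7.000, -14.000], [0.000, 21.000]] (det J = -147.000).
Solving J·Δ = −F gives Δ = (0.333, -1.238).
Then the next iterate is (a, b)₁ = (-0.667, 0.762).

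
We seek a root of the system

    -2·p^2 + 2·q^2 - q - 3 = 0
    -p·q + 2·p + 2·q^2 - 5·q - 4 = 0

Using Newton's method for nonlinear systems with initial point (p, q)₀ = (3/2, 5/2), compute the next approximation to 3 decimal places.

At (3/2, 5/2): F = (2.500, -4.750).
Jacobian J = [[-4·p, 4·q - 1], [-q + 2, -p + 4·q - 5]].
At the point, J = [[-6.000, 9.000], [-0.500, 3.500]] (det J = -16.500).
Solving J·Δ = −F gives Δ = (3.121, 1.803).
Then the next iterate is (p, q)₁ = (4.621, 4.303).

(4.621, 4.303)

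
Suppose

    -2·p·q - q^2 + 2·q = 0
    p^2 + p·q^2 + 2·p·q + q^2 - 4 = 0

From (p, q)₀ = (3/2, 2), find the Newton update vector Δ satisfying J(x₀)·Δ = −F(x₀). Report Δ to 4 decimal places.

At (3/2, 2): F = (-6.0000, 14.2500).
Jacobian J = [[-2·q, -2·p - 2·q + 2], [2·p + q^2 + 2·q, 2·p·q + 2·p + 2·q]].
At the point, J = [[-4.0000, -5.0000], [11.0000, 13.0000]] (det J = 3.0000).
Solving J·Δ = −F gives Δ = (2.2500, -3.0000).

(2.2500, -3.0000)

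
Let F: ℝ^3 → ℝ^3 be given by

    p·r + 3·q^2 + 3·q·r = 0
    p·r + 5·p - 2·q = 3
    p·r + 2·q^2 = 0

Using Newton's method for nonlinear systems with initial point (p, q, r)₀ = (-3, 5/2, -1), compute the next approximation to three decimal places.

(1.843, 1.560, -0.583)

At (-3, 5/2, -1): F = (14.250, -20.000, 15.500).
Jacobian J = [[r, 6·q + 3·r, p + 3·q], [r + 5, -2, p], [r, 4·q, p]].
At the point, J = [[-1.000, 12.000, 4.500], [4.000, -2.000, -3.000], [-1.000, 10.000, -3.000]] (det J = 315.000).
Solving J·Δ = −F gives Δ = (4.843, -0.940, 0.417).
Then the next iterate is (p, q, r)₁ = (1.843, 1.560, -0.583).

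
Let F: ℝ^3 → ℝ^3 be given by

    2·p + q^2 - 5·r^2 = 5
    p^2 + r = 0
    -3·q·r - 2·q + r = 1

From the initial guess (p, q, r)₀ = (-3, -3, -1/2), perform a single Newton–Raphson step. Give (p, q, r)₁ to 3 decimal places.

(-1.584, -3.073, -0.504)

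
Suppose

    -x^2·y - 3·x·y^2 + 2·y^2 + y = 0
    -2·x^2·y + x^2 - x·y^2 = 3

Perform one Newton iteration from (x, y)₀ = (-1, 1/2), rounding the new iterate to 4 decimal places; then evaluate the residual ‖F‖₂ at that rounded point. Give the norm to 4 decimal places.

180.6145

At (-1, 1/2): F = (1.2500, -2.7500).
Jacobian J = [[-2·x·y - 3·y^2, -x^2 - 6·x·y + 4·y + 1], [-4·x·y + 2·x - y^2, -2·x^2 - 2·x·y]].
At the point, J = [[0.2500, 5.0000], [-0.2500, -1.0000]] (det J = 1.0000).
Solving J·Δ = −F gives Δ = (-12.5000, 0.3750).
Then the next iterate is (x, y)₁ = (-13.5000, 0.8750).
Re-evaluating at (-13.5000, 0.8750): F = (-126.054688, -129.351562), so ‖F‖₂ = 180.6145.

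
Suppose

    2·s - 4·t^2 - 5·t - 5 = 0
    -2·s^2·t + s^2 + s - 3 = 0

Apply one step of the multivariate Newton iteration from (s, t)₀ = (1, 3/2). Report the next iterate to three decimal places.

(0.473, 0.291)

At (1, 3/2): F = (-19.500, -4.000).
Jacobian J = [[2, -8·t - 5], [-4·s·t + 2·s + 1, -2·s^2]].
At the point, J = [[2.000, -17.000], [-3.000, -2.000]] (det J = -55.000).
Solving J·Δ = −F gives Δ = (-0.527, -1.209).
Then the next iterate is (s, t)₁ = (0.473, 0.291).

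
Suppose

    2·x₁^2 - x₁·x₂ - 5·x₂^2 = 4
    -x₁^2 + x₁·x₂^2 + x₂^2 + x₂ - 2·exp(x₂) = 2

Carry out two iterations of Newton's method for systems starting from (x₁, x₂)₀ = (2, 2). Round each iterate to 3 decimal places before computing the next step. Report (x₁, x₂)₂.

At (2, 2): F = (-20.000, -6.77811).
Jacobian J = [[4·x₁ - x₂, -x₁ - 10·x₂], [-2·x₁ + x₂^2, 2·x₁·x₂ + 2·x₂ - 2·exp(x₂) + 1]].
At the point, J = [[6.000, -22.000], [0.000, -1.77811]] (det J = -10.66867).
Solving J·Δ = −F gives Δ = (-10.644, -3.812).
Then the next iterate is (x₁, x₂)₁ = (-8.644, -1.812).
Round to (-8.644, -1.812) and repeat: F = (113.35782, -103.95527), J = [[-32.764, 26.764], [20.57134, 28.37520]].
Δ = (4.053, 0.726), so (x₁, x₂)₂ = (-4.591, -1.086).

(-4.591, -1.086)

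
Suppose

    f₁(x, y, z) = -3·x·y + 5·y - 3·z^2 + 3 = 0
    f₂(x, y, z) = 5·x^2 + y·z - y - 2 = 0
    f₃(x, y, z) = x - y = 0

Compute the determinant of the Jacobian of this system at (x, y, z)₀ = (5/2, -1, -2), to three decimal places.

J = [[-3·y, -3·x + 5, -6·z], [10·x, z - 1, y], [1, -1, 0]].
At the point, J = [[3.000, -2.500, 12.000], [25.000, -3.000, -1.000], [1.000, -1.000, 0.000]].
det J = -264.500.

-264.500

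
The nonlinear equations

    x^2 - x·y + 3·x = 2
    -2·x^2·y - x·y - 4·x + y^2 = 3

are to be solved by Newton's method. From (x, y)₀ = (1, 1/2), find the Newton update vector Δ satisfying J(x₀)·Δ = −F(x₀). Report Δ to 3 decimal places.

(-0.726, -1.766)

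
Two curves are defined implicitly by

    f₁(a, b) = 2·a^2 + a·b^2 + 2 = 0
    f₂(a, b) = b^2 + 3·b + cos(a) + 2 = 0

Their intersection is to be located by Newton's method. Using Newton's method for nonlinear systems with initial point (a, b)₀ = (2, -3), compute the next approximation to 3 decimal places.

At (2, -3): F = (28.000, 1.58385).
Jacobian J = [[4·a + b^2, 2·a·b], [-sin(a), 2·b + 3]].
At the point, J = [[17.000, -12.000], [-0.90930, -3.000]] (det J = -61.91157).
Solving J·Δ = −F gives Δ = (-1.050, 0.846).
Then the next iterate is (a, b)₁ = (0.950, -2.154).

(0.950, -2.154)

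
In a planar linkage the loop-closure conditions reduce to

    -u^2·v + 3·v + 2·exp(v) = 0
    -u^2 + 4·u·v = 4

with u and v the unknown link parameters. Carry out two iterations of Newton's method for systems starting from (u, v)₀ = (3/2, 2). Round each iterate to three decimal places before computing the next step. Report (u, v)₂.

At (3/2, 2): F = (16.27811, 5.750).
Jacobian J = [[-2·u·v, -u^2 + 2·exp(v) + 3], [-2·u + 4·v, 4·u]].
At the point, J = [[-6.000, 15.52811], [5.000, 6.000]] (det J = -113.64056).
Solving J·Δ = −F gives Δ = (0.074, -1.020).
Then the next iterate is (u, v)₁ = (1.574, 0.980).
Round to (1.574, 0.980) and repeat: F = (5.84099, -0.30740), J = [[-3.08504, 5.85144], [0.772, 6.296]].
Δ = (1.611, -0.149), so (u, v)₂ = (3.185, 0.831).

(3.185, 0.831)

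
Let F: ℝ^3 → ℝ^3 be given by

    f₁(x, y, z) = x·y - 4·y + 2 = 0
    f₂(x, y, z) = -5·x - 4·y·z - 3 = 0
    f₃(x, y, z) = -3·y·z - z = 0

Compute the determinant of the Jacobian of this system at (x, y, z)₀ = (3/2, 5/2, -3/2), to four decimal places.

91.2500

J = [[y, x - 4, 0], [-5, -4·z, -4·y], [0, -3·z, -3·y - 1]].
At the point, J = [[2.5000, -2.5000, 0.0000], [-5.0000, 6.0000, -10.0000], [0.0000, 4.5000, -8.5000]].
det J = 91.2500.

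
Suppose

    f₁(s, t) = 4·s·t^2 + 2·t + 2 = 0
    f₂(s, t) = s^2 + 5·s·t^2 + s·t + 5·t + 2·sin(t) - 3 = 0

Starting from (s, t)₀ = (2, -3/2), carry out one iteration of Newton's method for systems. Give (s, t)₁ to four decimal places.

(3.5137, -0.1080)

At (2, -3/2): F = (17.0000, 11.005010).
Jacobian J = [[4·t^2, 8·s·t + 2], [2·s + 5·t^2 + t, 10·s·t + s + 2·cos(t) + 5]].
At the point, J = [[9.0000, -22.0000], [13.7500, -22.858526]] (det J = 96.773270).
Solving J·Δ = −F gives Δ = (1.5137, 1.3920).
Then the next iterate is (s, t)₁ = (3.5137, -0.1080).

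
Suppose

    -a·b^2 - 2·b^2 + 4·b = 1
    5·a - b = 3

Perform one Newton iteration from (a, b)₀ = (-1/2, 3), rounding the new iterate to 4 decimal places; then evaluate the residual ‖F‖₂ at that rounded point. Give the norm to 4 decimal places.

0.1382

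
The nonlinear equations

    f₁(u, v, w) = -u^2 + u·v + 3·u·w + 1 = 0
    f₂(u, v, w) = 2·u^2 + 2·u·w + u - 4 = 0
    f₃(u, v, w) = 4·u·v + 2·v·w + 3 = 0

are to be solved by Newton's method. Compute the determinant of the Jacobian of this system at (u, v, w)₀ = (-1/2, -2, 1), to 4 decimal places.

J = [[-2·u + v + 3·w, u, 3·u], [4·u + 2·w + 1, 0, 2·u], [4·v, 4·u + 2·w, 2·v]].
At the point, J = [[2.0000, -0.5000, -1.5000], [1.0000, 0.0000, -1.0000], [-8.0000, 0.0000, -4.0000]].
det J = -6.0000.

-6.0000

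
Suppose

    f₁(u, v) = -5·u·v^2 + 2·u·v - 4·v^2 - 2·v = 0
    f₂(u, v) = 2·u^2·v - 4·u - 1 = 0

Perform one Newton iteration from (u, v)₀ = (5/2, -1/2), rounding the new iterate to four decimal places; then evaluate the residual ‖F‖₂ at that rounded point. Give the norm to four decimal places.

4.3164

At (5/2, -1/2): F = (-5.6250, -17.2500).
Jacobian J = [[-5·v^2 + 2·v, -10·u·v + 2·u - 8·v - 2], [4·u·v - 4, 2·u^2]].
At the point, J = [[-2.2500, 19.5000], [-9.0000, 12.5000]] (det J = 147.3750).
Solving J·Δ = −F gives Δ = (-1.8053, 0.0802).
Then the next iterate is (u, v)₁ = (0.6947, -0.4198).
Re-evaluating at (0.6947, -0.4198): F = (-1.060740, -4.183998), so ‖F‖₂ = 4.3164.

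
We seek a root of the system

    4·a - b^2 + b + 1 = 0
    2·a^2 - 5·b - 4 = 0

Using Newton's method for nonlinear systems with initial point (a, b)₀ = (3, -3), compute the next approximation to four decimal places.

At (3, -3): F = (1.0000, 29.0000).
Jacobian J = [[4, -2·b + 1], [4·a, -5]].
At the point, J = [[4.0000, 7.0000], [12.0000, -5.0000]] (det J = -104.0000).
Solving J·Δ = −F gives Δ = (-2.0000, 1.0000).
Then the next iterate is (a, b)₁ = (1.0000, -2.0000).

(1.0000, -2.0000)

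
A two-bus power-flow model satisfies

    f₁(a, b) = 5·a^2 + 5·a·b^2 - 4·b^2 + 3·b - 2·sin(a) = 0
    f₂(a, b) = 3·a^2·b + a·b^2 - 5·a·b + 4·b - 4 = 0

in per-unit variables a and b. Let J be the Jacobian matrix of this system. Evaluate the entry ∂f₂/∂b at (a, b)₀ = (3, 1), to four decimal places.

∂f₂/∂b = 3·a^2 + 2·a·b - 5·a + 4.
At (3, 1) this is 22.0000.

22.0000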